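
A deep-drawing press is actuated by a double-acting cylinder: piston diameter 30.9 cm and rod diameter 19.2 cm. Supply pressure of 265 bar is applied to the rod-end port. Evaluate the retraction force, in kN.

F ≈ 1220 kN

Rod-side annular area A_ann = π/4 × (30.9² − 19.2²) = 460.4 cm^2
On retraction the pressure acts on the annular area (bore minus rod).
F = P × A_ann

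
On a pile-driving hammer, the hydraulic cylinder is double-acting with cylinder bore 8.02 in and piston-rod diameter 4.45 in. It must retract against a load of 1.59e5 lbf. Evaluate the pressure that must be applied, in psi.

P ≈ 4550 psi

Rod-side annular area A_ann = π/4 × (8.02² − 4.45²) = 34.96 in^2
Retraction: pressure acts on the annular area.
P = F / A = 1.59e5 lbf / A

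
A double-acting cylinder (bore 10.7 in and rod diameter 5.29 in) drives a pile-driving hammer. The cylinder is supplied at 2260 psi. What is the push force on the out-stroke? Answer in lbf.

F ≈ 2.03e5 lbf

Cap-side area A_cap = π/4 × (10.7 in)² = 89.92 in^2
F = P × A_cap = 2260 psi × A_cap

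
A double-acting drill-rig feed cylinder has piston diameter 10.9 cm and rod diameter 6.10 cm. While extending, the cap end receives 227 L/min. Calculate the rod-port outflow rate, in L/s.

Q_out ≈ 2.60 L/s

Cap-side area A_cap = π/4 × (10.9 cm)² = 93.31 cm^2
Rod-side annular area A_ann = π/4 × (10.9² − 6.10²) = 64.09 cm^2
Piston speed v = Q_in/A_cap; rod-end outflow Q_out = v × A_ann = Q_in × A_ann/A_cap.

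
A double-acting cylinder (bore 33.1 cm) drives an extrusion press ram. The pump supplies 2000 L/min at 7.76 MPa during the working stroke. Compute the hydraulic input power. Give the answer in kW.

W ≈ 259 kW

Hydraulic power = P × Q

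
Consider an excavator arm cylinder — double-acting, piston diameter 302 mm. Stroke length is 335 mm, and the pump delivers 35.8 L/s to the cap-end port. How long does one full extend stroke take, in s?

Cap-side area A_cap = π/4 × (302 mm)² = 71630 mm^2
Swept volume V = A × L; t = V / Q = A·L / Q

t ≈ 0.670 s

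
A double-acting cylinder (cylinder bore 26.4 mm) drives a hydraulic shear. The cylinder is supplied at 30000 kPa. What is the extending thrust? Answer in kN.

Cap-side area A_cap = π/4 × (26.4 mm)² = 547.4 mm^2
F = P × A_cap = 30000 kPa × A_cap

F ≈ 16.4 kN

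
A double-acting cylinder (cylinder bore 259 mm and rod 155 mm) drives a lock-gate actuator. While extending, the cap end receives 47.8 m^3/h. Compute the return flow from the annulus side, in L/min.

Cap-side area A_cap = π/4 × (259 mm)² = 52690 mm^2
Rod-side annular area A_ann = π/4 × (259² − 155²) = 33820 mm^2
Piston speed v = Q_in/A_cap; rod-end outflow Q_out = v × A_ann = Q_in × A_ann/A_cap.

Q_out ≈ 511 L/min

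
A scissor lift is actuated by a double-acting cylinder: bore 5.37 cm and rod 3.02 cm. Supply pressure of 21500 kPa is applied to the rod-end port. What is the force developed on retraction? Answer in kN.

F ≈ 33.3 kN

Rod-side annular area A_ann = π/4 × (5.37² − 3.02²) = 15.49 cm^2
On retraction the pressure acts on the annular area (bore minus rod).
F = P × A_ann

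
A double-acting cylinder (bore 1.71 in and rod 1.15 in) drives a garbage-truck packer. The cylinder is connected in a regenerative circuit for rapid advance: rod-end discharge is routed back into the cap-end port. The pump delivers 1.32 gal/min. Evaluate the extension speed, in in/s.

In regeneration the rod-end outflow joins the pump flow into the cap end, so the net volume the pump must supply per unit advance equals the rod cross-section area.
Rod cross-section A_rod = π/4 × (1.15 in)² = 1.039 in^2
v = Q_pump / A_rod

v ≈ 4.89 in/s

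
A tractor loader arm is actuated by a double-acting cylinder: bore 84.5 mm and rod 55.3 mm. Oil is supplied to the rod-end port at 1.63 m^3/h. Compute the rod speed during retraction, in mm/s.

Rod-side annular area A_ann = π/4 × (84.5² − 55.3²) = 3206 mm^2
Flow into the rod-end port fills the annular volume.
v = Q / A

v ≈ 141 mm/s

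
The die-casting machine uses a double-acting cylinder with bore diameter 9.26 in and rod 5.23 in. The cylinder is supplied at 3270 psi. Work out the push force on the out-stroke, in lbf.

Cap-side area A_cap = π/4 × (9.26 in)² = 67.35 in^2
F = P × A_cap = 3270 psi × A_cap

F ≈ 2.20e5 lbf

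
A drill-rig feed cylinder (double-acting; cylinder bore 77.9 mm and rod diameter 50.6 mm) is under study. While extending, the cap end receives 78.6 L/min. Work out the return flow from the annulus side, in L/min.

Q_out ≈ 45.4 L/min

Cap-side area A_cap = π/4 × (77.9 mm)² = 4766 mm^2
Rod-side annular area A_ann = π/4 × (77.9² − 50.6²) = 2755 mm^2
Piston speed v = Q_in/A_cap; rod-end outflow Q_out = v × A_ann = Q_in × A_ann/A_cap.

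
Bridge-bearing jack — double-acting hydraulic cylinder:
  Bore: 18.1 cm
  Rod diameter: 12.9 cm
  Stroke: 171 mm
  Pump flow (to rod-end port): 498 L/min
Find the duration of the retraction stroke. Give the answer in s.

Rod-side annular area A_ann = π/4 × (18.1² − 12.9²) = 126.6 cm^2
Swept volume V = A × L; t = V / Q = A·L / Q

t ≈ 0.261 s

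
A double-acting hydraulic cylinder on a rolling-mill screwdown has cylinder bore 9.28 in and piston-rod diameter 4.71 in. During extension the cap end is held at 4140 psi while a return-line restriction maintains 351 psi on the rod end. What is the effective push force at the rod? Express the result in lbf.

F ≈ 2.62e5 lbf

Cap-side area A_cap = π/4 × (9.28 in)² = 67.64 in^2
Rod-side annular area A_ann = π/4 × (9.28² − 4.71²) = 50.21 in^2
Net thrust = P_cap·A_cap − P_rod·A_ann = 2.800e5 lbf − 17630 lbf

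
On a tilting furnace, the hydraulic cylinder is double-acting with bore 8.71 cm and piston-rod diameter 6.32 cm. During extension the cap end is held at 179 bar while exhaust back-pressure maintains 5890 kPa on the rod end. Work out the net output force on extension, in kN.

F ≈ 90.0 kN

Cap-side area A_cap = π/4 × (8.71 cm)² = 59.58 cm^2
Rod-side annular area A_ann = π/4 × (8.71² − 6.32²) = 28.21 cm^2
Net thrust = P_cap·A_cap − P_rod·A_ann = 106.7 kN − 16.62 kN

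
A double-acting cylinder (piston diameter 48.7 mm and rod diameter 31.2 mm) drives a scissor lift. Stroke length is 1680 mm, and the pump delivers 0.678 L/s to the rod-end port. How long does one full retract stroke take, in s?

t ≈ 2.72 s

Rod-side annular area A_ann = π/4 × (48.7² − 31.2²) = 1098 mm^2
Swept volume V = A × L; t = V / Q = A·L / Q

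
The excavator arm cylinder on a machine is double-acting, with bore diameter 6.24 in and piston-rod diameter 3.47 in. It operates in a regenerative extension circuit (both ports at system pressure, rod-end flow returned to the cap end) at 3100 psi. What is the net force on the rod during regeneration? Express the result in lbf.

F ≈ 29300 lbf

With equal pressure on both faces, forces on the annular region cancel; the net push is pressure × rod cross-section.
Rod cross-section A_rod = π/4 × (3.47 in)² = 9.457 in^2
F = P × A_rod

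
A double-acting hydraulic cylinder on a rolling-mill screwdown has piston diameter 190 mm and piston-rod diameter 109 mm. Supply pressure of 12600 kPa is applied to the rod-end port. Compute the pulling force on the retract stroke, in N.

Rod-side annular area A_ann = π/4 × (190² − 109²) = 19020 mm^2
On retraction the pressure acts on the annular area (bore minus rod).
F = P × A_ann

F ≈ 2.40e5 N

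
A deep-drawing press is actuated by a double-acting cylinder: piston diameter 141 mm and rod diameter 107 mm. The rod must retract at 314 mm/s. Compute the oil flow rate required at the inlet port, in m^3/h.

Rod-side annular area A_ann = π/4 × (141² − 107²) = 6622 mm^2
Q = A × v

Q ≈ 7.49 m^3/h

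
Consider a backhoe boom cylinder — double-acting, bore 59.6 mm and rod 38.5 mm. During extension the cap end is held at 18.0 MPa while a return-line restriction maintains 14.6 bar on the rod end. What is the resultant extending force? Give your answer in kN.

Cap-side area A_cap = π/4 × (59.6 mm)² = 2790 mm^2
Rod-side annular area A_ann = π/4 × (59.6² − 38.5²) = 1626 mm^2
Net thrust = P_cap·A_cap − P_rod·A_ann = 50.22 kN − 2.374 kN

F ≈ 47.8 kN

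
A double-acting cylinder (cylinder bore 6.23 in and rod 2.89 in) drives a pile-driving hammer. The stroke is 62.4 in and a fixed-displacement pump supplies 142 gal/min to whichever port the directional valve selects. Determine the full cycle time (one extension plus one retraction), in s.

t ≈ 6.21 s

Cap-side area A_cap = π/4 × (6.23 in)² = 30.48 in^2
Rod-side annular area A_ann = π/4 × (6.23² − 2.89²) = 23.92 in^2
t_ext = A_cap·L/Q = 3.479 s
t_ret = A_ann·L/Q = 2.731 s
t_cycle = t_ext + t_ret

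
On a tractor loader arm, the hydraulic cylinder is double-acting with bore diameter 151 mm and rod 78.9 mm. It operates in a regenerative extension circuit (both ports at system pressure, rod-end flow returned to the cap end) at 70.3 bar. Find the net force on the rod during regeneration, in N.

F ≈ 34400 N

With equal pressure on both faces, forces on the annular region cancel; the net push is pressure × rod cross-section.
Rod cross-section A_rod = π/4 × (78.9 mm)² = 4889 mm^2
F = P × A_rod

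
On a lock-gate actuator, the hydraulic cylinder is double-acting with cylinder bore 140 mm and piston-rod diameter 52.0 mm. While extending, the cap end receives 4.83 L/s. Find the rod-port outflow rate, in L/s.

Cap-side area A_cap = π/4 × (140 mm)² = 15390 mm^2
Rod-side annular area A_ann = π/4 × (140² − 52.0²) = 13270 mm^2
Piston speed v = Q_in/A_cap; rod-end outflow Q_out = v × A_ann = Q_in × A_ann/A_cap.

Q_out ≈ 4.16 L/s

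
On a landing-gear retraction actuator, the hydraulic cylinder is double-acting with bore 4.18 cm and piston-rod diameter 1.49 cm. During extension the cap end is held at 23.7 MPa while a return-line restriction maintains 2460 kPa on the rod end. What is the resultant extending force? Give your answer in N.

F ≈ 29600 N

Cap-side area A_cap = π/4 × (4.18 cm)² = 13.72 cm^2
Rod-side annular area A_ann = π/4 × (4.18² − 1.49²) = 11.98 cm^2
Net thrust = P_cap·A_cap − P_rod·A_ann = 32520 N − 2947 N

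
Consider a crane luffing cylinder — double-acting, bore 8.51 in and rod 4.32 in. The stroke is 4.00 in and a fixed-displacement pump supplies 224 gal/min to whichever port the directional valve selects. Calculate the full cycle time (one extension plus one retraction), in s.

Cap-side area A_cap = π/4 × (8.51 in)² = 56.88 in^2
Rod-side annular area A_ann = π/4 × (8.51² − 4.32²) = 42.22 in^2
t_ext = A_cap·L/Q = 0.2638 s
t_ret = A_ann·L/Q = 0.1958 s
t_cycle = t_ext + t_ret

t ≈ 0.460 s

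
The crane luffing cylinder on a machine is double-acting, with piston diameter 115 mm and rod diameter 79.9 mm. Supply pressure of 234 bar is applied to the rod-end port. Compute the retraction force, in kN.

Rod-side annular area A_ann = π/4 × (115² − 79.9²) = 5373 mm^2
On retraction the pressure acts on the annular area (bore minus rod).
F = P × A_ann

F ≈ 126 kN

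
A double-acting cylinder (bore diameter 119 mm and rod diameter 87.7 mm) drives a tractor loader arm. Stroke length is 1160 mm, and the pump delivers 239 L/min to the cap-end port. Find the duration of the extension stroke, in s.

Cap-side area A_cap = π/4 × (119 mm)² = 11120 mm^2
Swept volume V = A × L; t = V / Q = A·L / Q

t ≈ 3.24 s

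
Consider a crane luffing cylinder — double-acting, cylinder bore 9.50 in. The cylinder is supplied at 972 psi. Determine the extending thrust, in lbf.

Cap-side area A_cap = π/4 × (9.50 in)² = 70.88 in^2
F = P × A_cap = 972 psi × A_cap

F ≈ 68900 lbf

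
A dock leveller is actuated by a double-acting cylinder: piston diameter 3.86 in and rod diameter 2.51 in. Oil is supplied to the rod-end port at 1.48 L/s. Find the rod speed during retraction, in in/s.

Rod-side annular area A_ann = π/4 × (3.86² − 2.51²) = 6.754 in^2
Flow into the rod-end port fills the annular volume.
v = Q / A

v ≈ 13.4 in/s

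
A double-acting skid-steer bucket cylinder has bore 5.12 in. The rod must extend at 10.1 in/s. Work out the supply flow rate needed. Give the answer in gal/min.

Cap-side area A_cap = π/4 × (5.12 in)² = 20.59 in^2
Q = A × v

Q ≈ 54.0 gal/min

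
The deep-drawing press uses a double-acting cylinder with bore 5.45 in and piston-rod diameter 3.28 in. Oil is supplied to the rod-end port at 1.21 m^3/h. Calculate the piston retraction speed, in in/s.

v ≈ 1.38 in/s

Rod-side annular area A_ann = π/4 × (5.45² − 3.28²) = 14.88 in^2
Flow into the rod-end port fills the annular volume.
v = Q / A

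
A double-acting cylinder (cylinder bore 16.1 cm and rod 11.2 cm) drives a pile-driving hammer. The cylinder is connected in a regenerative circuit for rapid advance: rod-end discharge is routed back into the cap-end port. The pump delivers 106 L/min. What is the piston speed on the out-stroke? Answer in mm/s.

v ≈ 179 mm/s

In regeneration the rod-end outflow joins the pump flow into the cap end, so the net volume the pump must supply per unit advance equals the rod cross-section area.
Rod cross-section A_rod = π/4 × (11.2 cm)² = 98.52 cm^2
v = Q_pump / A_rod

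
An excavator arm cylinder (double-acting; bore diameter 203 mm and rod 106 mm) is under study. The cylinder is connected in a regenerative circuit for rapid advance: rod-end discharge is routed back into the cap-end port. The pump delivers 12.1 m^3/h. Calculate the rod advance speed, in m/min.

In regeneration the rod-end outflow joins the pump flow into the cap end, so the net volume the pump must supply per unit advance equals the rod cross-section area.
Rod cross-section A_rod = π/4 × (106 mm)² = 8825 mm^2
v = Q_pump / A_rod

v ≈ 22.9 m/min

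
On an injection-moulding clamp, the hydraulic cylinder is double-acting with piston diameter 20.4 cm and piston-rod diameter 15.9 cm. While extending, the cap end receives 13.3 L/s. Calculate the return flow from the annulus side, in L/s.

Cap-side area A_cap = π/4 × (20.4 cm)² = 326.9 cm^2
Rod-side annular area A_ann = π/4 × (20.4² − 15.9²) = 128.3 cm^2
Piston speed v = Q_in/A_cap; rod-end outflow Q_out = v × A_ann = Q_in × A_ann/A_cap.

Q_out ≈ 5.22 L/s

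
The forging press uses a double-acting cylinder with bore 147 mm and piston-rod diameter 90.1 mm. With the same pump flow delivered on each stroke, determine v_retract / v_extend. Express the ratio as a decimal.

v_ret/v_ext ≈ 1.60

Cap-side area A_cap = π/4 × (147 mm)² = 16970 mm^2
Rod-side annular area A_ann = π/4 × (147² − 90.1²) = 10600 mm^2
For equal Q, v ∝ 1/A, so v_ret/v_ext = A_cap/A_ann.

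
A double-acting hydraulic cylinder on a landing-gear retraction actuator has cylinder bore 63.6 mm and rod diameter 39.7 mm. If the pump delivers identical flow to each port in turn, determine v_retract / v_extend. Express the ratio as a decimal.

v_ret/v_ext ≈ 1.64

Cap-side area A_cap = π/4 × (63.6 mm)² = 3177 mm^2
Rod-side annular area A_ann = π/4 × (63.6² − 39.7²) = 1939 mm^2
For equal Q, v ∝ 1/A, so v_ret/v_ext = A_cap/A_ann.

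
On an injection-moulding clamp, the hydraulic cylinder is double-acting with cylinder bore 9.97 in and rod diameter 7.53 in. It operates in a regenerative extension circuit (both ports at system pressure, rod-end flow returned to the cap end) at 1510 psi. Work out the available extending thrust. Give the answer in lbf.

F ≈ 67200 lbf

With equal pressure on both faces, forces on the annular region cancel; the net push is pressure × rod cross-section.
Rod cross-section A_rod = π/4 × (7.53 in)² = 44.53 in^2
F = P × A_rod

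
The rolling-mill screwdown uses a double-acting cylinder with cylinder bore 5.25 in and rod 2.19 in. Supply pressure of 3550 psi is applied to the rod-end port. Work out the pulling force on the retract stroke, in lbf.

F ≈ 63500 lbf

Rod-side annular area A_ann = π/4 × (5.25² − 2.19²) = 17.88 in^2
On retraction the pressure acts on the annular area (bore minus rod).
F = P × A_ann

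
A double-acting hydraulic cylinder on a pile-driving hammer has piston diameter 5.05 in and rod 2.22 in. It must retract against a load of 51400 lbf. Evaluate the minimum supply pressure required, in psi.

Rod-side annular area A_ann = π/4 × (5.05² − 2.22²) = 16.16 in^2
Retraction: pressure acts on the annular area.
P = F / A = 51400 lbf / A

P ≈ 3180 psi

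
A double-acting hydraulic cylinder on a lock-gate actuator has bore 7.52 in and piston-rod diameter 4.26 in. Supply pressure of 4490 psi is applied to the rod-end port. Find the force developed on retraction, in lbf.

F ≈ 1.35e5 lbf

Rod-side annular area A_ann = π/4 × (7.52² − 4.26²) = 30.16 in^2
On retraction the pressure acts on the annular area (bore minus rod).
F = P × A_ann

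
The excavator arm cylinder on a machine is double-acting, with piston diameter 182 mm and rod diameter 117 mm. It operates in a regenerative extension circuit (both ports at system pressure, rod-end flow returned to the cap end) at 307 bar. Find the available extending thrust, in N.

F ≈ 3.30e5 N

With equal pressure on both faces, forces on the annular region cancel; the net push is pressure × rod cross-section.
Rod cross-section A_rod = π/4 × (117 mm)² = 10750 mm^2
F = P × A_rod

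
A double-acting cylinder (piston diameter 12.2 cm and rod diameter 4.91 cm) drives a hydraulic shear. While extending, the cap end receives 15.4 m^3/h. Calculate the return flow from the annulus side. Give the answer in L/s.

Cap-side area A_cap = π/4 × (12.2 cm)² = 116.9 cm^2
Rod-side annular area A_ann = π/4 × (12.2² − 4.91²) = 97.96 cm^2
Piston speed v = Q_in/A_cap; rod-end outflow Q_out = v × A_ann = Q_in × A_ann/A_cap.

Q_out ≈ 3.58 L/s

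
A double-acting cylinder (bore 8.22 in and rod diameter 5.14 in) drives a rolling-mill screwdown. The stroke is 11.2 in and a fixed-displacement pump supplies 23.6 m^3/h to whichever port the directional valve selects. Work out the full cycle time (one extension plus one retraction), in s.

t ≈ 2.39 s

Cap-side area A_cap = π/4 × (8.22 in)² = 53.07 in^2
Rod-side annular area A_ann = π/4 × (8.22² − 5.14²) = 32.32 in^2
t_ext = A_cap·L/Q = 1.486 s
t_ret = A_ann·L/Q = 0.9048 s
t_cycle = t_ext + t_ret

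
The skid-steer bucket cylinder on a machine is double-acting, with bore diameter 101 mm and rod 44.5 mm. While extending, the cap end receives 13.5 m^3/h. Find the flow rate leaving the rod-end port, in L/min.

Q_out ≈ 181 L/min

Cap-side area A_cap = π/4 × (101 mm)² = 8012 mm^2
Rod-side annular area A_ann = π/4 × (101² − 44.5²) = 6457 mm^2
Piston speed v = Q_in/A_cap; rod-end outflow Q_out = v × A_ann = Q_in × A_ann/A_cap.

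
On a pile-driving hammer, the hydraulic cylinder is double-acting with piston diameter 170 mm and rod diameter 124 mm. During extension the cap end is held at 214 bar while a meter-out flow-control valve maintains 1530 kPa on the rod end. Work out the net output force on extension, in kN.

F ≈ 469 kN

Cap-side area A_cap = π/4 × (170 mm)² = 22700 mm^2
Rod-side annular area A_ann = π/4 × (170² − 124²) = 10620 mm^2
Net thrust = P_cap·A_cap − P_rod·A_ann = 485.7 kN − 16.25 kN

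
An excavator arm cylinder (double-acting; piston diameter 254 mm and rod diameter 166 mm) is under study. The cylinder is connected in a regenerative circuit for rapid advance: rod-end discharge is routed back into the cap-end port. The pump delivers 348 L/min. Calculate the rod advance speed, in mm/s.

In regeneration the rod-end outflow joins the pump flow into the cap end, so the net volume the pump must supply per unit advance equals the rod cross-section area.
Rod cross-section A_rod = π/4 × (166 mm)² = 21640 mm^2
v = Q_pump / A_rod

v ≈ 268 mm/s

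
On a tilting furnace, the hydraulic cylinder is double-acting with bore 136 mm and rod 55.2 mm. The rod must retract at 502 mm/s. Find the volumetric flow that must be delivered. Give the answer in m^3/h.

Rod-side annular area A_ann = π/4 × (136² − 55.2²) = 12130 mm^2
Q = A × v

Q ≈ 21.9 m^3/h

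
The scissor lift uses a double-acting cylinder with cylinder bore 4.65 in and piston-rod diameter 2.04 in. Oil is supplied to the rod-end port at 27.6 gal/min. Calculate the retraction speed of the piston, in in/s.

v ≈ 7.75 in/s

Rod-side annular area A_ann = π/4 × (4.65² − 2.04²) = 13.71 in^2
Flow into the rod-end port fills the annular volume.
v = Q / A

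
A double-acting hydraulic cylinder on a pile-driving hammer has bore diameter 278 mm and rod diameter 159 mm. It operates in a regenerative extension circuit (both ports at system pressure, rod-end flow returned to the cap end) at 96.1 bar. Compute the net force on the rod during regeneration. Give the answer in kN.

F ≈ 191 kN

With equal pressure on both faces, forces on the annular region cancel; the net push is pressure × rod cross-section.
Rod cross-section A_rod = π/4 × (159 mm)² = 19860 mm^2
F = P × A_rod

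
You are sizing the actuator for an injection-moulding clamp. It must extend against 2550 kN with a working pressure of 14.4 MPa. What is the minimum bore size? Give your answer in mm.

Extension force acts on the full piston face: F = P × (π/4)D².
D = √(4F / (πP)) = √(4 × 2550 kN / (π × 14.4 MPa))

D ≈ 475 mm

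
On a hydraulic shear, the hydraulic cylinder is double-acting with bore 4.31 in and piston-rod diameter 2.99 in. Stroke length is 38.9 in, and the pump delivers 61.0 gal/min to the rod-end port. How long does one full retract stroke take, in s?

t ≈ 1.25 s

Rod-side annular area A_ann = π/4 × (4.31² − 2.99²) = 7.568 in^2
Swept volume V = A × L; t = V / Q = A·L / Q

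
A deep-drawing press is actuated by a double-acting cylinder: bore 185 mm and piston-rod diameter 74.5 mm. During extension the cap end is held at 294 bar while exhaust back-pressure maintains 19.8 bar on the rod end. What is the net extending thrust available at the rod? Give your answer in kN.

Cap-side area A_cap = π/4 × (185 mm)² = 26880 mm^2
Rod-side annular area A_ann = π/4 × (185² − 74.5²) = 22520 mm^2
Net thrust = P_cap·A_cap − P_rod·A_ann = 790.3 kN − 44.59 kN

F ≈ 746 kN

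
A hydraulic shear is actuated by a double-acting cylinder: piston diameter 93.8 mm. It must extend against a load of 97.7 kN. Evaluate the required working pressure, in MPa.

Cap-side area A_cap = π/4 × (93.8 mm)² = 6910 mm^2
P = F / A = 97.7 kN / A

P ≈ 14.1 MPa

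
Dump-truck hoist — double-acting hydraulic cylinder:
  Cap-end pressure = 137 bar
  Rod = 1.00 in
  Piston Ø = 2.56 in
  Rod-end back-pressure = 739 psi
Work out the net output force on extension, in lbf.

F ≈ 7000 lbf

Cap-side area A_cap = π/4 × (2.56 in)² = 5.147 in^2
Rod-side annular area A_ann = π/4 × (2.56² − 1.00²) = 4.362 in^2
Net thrust = P_cap·A_cap − P_rod·A_ann = 10230 lbf − 3223 lbf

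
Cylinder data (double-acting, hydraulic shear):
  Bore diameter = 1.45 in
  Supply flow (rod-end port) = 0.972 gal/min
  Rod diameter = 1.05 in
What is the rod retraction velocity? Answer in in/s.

Rod-side annular area A_ann = π/4 × (1.45² − 1.05²) = 0.7854 in^2
Flow into the rod-end port fills the annular volume.
v = Q / A

v ≈ 4.76 in/s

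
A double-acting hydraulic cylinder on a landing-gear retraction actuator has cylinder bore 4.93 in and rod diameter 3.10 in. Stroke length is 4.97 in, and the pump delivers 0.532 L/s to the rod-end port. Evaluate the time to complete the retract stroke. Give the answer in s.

Rod-side annular area A_ann = π/4 × (4.93² − 3.10²) = 11.54 in^2
Swept volume V = A × L; t = V / Q = A·L / Q

t ≈ 1.77 s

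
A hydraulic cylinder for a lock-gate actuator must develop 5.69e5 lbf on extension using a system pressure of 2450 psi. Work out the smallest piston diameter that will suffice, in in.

Extension force acts on the full piston face: F = P × (π/4)D².
D = √(4F / (πP)) = √(4 × 5.69e5 lbf / (π × 2450 psi))

D ≈ 17.2 in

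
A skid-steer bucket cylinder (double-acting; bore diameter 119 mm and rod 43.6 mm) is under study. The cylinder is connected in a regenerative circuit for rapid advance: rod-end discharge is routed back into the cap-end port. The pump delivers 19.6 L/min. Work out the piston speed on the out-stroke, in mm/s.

In regeneration the rod-end outflow joins the pump flow into the cap end, so the net volume the pump must supply per unit advance equals the rod cross-section area.
Rod cross-section A_rod = π/4 × (43.6 mm)² = 1493 mm^2
v = Q_pump / A_rod

v ≈ 219 mm/s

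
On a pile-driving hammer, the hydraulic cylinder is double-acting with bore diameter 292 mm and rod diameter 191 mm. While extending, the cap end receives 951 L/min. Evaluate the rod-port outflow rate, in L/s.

Q_out ≈ 9.07 L/s

Cap-side area A_cap = π/4 × (292 mm)² = 66970 mm^2
Rod-side annular area A_ann = π/4 × (292² − 191²) = 38310 mm^2
Piston speed v = Q_in/A_cap; rod-end outflow Q_out = v × A_ann = Q_in × A_ann/A_cap.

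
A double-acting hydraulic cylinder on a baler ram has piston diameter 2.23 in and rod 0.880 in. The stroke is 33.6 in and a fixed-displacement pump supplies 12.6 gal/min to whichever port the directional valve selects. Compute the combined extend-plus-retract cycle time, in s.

t ≈ 4.99 s

Cap-side area A_cap = π/4 × (2.23 in)² = 3.906 in^2
Rod-side annular area A_ann = π/4 × (2.23² − 0.880²) = 3.297 in^2
t_ext = A_cap·L/Q = 2.705 s
t_ret = A_ann·L/Q = 2.284 s
t_cycle = t_ext + t_ret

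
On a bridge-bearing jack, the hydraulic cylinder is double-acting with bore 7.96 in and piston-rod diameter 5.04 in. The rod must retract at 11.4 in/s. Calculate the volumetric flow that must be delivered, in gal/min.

Q ≈ 88.3 gal/min

Rod-side annular area A_ann = π/4 × (7.96² − 5.04²) = 29.81 in^2
Q = A × v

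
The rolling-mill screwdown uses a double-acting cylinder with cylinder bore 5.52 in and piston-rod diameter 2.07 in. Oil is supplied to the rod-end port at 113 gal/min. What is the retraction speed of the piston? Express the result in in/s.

v ≈ 21.2 in/s

Rod-side annular area A_ann = π/4 × (5.52² − 2.07²) = 20.57 in^2
Flow into the rod-end port fills the annular volume.
v = Q / A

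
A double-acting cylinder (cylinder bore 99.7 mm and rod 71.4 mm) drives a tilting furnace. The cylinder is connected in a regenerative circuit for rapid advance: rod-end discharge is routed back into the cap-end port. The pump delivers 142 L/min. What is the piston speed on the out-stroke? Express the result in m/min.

In regeneration the rod-end outflow joins the pump flow into the cap end, so the net volume the pump must supply per unit advance equals the rod cross-section area.
Rod cross-section A_rod = π/4 × (71.4 mm)² = 4004 mm^2
v = Q_pump / A_rod

v ≈ 35.5 m/min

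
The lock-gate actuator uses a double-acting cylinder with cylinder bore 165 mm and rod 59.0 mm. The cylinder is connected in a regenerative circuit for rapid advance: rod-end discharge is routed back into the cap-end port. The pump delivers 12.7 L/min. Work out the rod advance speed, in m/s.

In regeneration the rod-end outflow joins the pump flow into the cap end, so the net volume the pump must supply per unit advance equals the rod cross-section area.
Rod cross-section A_rod = π/4 × (59.0 mm)² = 2734 mm^2
v = Q_pump / A_rod

v ≈ 0.0774 m/s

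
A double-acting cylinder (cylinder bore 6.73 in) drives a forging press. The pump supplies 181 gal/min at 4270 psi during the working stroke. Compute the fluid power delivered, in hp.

W ≈ 451 hp

Hydraulic power = P × Q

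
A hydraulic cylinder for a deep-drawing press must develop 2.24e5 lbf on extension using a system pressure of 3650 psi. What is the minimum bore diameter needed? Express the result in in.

D ≈ 8.84 in

Extension force acts on the full piston face: F = P × (π/4)D².
D = √(4F / (πP)) = √(4 × 2.24e5 lbf / (π × 3650 psi))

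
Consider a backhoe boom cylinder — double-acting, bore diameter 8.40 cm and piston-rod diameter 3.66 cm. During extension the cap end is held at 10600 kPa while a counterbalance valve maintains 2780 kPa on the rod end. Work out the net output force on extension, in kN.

Cap-side area A_cap = π/4 × (8.40 cm)² = 55.42 cm^2
Rod-side annular area A_ann = π/4 × (8.40² − 3.66²) = 44.90 cm^2
Net thrust = P_cap·A_cap − P_rod·A_ann = 58.74 kN − 12.48 kN

F ≈ 46.3 kN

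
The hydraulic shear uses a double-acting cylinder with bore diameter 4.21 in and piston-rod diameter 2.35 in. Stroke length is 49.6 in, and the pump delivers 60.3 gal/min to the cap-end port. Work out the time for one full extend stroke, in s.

t ≈ 2.97 s

Cap-side area A_cap = π/4 × (4.21 in)² = 13.92 in^2
Swept volume V = A × L; t = V / Q = A·L / Q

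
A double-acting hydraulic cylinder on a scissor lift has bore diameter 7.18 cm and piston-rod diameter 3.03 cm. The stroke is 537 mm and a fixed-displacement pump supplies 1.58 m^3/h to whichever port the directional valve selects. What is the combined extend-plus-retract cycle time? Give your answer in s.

Cap-side area A_cap = π/4 × (7.18 cm)² = 40.49 cm^2
Rod-side annular area A_ann = π/4 × (7.18² − 3.03²) = 33.28 cm^2
t_ext = A_cap·L/Q = 4.954 s
t_ret = A_ann·L/Q = 4.072 s
t_cycle = t_ext + t_ret

t ≈ 9.03 s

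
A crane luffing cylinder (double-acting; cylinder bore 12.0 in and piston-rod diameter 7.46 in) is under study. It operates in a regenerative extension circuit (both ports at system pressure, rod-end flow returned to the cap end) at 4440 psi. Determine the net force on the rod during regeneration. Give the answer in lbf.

With equal pressure on both faces, forces on the annular region cancel; the net push is pressure × rod cross-section.
Rod cross-section A_rod = π/4 × (7.46 in)² = 43.71 in^2
F = P × A_rod

F ≈ 1.94e5 lbf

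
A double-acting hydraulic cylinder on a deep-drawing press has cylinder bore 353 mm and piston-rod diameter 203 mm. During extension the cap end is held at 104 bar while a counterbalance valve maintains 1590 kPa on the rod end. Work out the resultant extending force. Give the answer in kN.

Cap-side area A_cap = π/4 × (353 mm)² = 97870 mm^2
Rod-side annular area A_ann = π/4 × (353² − 203²) = 65500 mm^2
Net thrust = P_cap·A_cap − P_rod·A_ann = 1018 kN − 104.1 kN

F ≈ 914 kN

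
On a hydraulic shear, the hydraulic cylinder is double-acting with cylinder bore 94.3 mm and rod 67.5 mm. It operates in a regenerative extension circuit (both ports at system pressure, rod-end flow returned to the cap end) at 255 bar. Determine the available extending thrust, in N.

With equal pressure on both faces, forces on the annular region cancel; the net push is pressure × rod cross-section.
Rod cross-section A_rod = π/4 × (67.5 mm)² = 3578 mm^2
F = P × A_rod

F ≈ 91300 N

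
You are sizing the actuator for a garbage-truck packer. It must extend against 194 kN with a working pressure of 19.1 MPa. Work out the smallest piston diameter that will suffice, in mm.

D ≈ 114 mm

Extension force acts on the full piston face: F = P × (π/4)D².
D = √(4F / (πP)) = √(4 × 194 kN / (π × 19.1 MPa))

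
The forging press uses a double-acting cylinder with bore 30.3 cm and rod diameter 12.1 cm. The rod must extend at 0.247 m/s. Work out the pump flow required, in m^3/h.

Q ≈ 64.1 m^3/h

Cap-side area A_cap = π/4 × (30.3 cm)² = 721.1 cm^2
Q = A × v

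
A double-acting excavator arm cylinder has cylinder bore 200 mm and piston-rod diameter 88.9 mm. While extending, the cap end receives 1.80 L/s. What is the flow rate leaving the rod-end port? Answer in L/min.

Cap-side area A_cap = π/4 × (200 mm)² = 31420 mm^2
Rod-side annular area A_ann = π/4 × (200² − 88.9²) = 25210 mm^2
Piston speed v = Q_in/A_cap; rod-end outflow Q_out = v × A_ann = Q_in × A_ann/A_cap.

Q_out ≈ 86.7 L/min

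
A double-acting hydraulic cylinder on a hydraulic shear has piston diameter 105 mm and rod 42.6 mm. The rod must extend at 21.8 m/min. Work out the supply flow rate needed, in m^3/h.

Cap-side area A_cap = π/4 × (105 mm)² = 8659 mm^2
Q = A × v

Q ≈ 11.3 m^3/h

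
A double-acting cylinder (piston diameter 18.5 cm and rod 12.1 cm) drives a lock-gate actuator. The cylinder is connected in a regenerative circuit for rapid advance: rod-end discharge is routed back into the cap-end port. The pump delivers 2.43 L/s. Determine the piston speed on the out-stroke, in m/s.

In regeneration the rod-end outflow joins the pump flow into the cap end, so the net volume the pump must supply per unit advance equals the rod cross-section area.
Rod cross-section A_rod = π/4 × (12.1 cm)² = 115.0 cm^2
v = Q_pump / A_rod

v ≈ 0.211 m/s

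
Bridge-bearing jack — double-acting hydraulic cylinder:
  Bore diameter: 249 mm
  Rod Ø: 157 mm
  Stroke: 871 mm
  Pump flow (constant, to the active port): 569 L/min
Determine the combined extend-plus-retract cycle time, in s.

Cap-side area A_cap = π/4 × (249 mm)² = 48700 mm^2
Rod-side annular area A_ann = π/4 × (249² − 157²) = 29340 mm^2
t_ext = A_cap·L/Q = 4.472 s
t_ret = A_ann·L/Q = 2.694 s
t_cycle = t_ext + t_ret

t ≈ 7.17 s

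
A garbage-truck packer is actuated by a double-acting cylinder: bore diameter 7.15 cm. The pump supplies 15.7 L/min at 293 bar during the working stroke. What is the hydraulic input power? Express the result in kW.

W ≈ 7.67 kW

Hydraulic power = P × Q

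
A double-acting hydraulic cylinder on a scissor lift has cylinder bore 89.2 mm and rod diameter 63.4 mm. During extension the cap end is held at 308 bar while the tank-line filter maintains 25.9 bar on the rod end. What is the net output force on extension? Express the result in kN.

Cap-side area A_cap = π/4 × (89.2 mm)² = 6249 mm^2
Rod-side annular area A_ann = π/4 × (89.2² − 63.4²) = 3092 mm^2
Net thrust = P_cap·A_cap − P_rod·A_ann = 192.5 kN − 8.009 kN

F ≈ 184 kN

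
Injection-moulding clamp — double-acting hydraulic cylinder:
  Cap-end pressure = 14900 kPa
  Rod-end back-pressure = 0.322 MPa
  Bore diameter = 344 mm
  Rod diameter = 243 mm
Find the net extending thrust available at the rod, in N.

Cap-side area A_cap = π/4 × (344 mm)² = 92940 mm^2
Rod-side annular area A_ann = π/4 × (344² − 243²) = 46560 mm^2
Net thrust = P_cap·A_cap − P_rod·A_ann = 1.385e6 N − 14990 N

F ≈ 1.37e6 N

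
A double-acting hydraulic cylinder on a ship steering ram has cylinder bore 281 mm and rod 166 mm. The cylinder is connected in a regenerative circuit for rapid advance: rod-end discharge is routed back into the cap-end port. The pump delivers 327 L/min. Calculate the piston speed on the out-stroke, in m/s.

v ≈ 0.252 m/s

In regeneration the rod-end outflow joins the pump flow into the cap end, so the net volume the pump must supply per unit advance equals the rod cross-section area.
Rod cross-section A_rod = π/4 × (166 mm)² = 21640 mm^2
v = Q_pump / A_rod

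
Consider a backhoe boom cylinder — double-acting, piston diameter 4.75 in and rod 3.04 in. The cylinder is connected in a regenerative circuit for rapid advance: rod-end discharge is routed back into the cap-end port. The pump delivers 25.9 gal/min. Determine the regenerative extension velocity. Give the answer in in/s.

v ≈ 13.7 in/s

In regeneration the rod-end outflow joins the pump flow into the cap end, so the net volume the pump must supply per unit advance equals the rod cross-section area.
Rod cross-section A_rod = π/4 × (3.04 in)² = 7.258 in^2
v = Q_pump / A_rod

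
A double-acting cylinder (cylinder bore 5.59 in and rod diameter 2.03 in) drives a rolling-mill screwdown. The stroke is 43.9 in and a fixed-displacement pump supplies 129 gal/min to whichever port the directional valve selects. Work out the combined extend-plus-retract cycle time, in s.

Cap-side area A_cap = π/4 × (5.59 in)² = 24.54 in^2
Rod-side annular area A_ann = π/4 × (5.59² − 2.03²) = 21.31 in^2
t_ext = A_cap·L/Q = 2.169 s
t_ret = A_ann·L/Q = 1.883 s
t_cycle = t_ext + t_ret

t ≈ 4.05 s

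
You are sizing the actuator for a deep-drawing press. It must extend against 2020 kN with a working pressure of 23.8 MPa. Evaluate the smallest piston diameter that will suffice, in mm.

D ≈ 329 mm

Extension force acts on the full piston face: F = P × (π/4)D².
D = √(4F / (πP)) = √(4 × 2020 kN / (π × 23.8 MPa))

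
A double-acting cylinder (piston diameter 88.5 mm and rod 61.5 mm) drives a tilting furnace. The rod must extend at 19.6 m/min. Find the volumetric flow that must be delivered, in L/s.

Cap-side area A_cap = π/4 × (88.5 mm)² = 6151 mm^2
Q = A × v

Q ≈ 2.01 L/s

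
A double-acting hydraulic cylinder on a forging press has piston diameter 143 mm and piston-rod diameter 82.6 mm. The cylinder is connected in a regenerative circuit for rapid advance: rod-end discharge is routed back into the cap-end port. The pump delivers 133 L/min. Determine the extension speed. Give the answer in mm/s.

In regeneration the rod-end outflow joins the pump flow into the cap end, so the net volume the pump must supply per unit advance equals the rod cross-section area.
Rod cross-section A_rod = π/4 × (82.6 mm)² = 5359 mm^2
v = Q_pump / A_rod

v ≈ 414 mm/s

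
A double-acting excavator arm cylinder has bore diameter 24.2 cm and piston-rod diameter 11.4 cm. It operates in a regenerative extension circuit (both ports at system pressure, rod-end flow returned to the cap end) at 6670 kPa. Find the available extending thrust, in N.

F ≈ 68100 N

With equal pressure on both faces, forces on the annular region cancel; the net push is pressure × rod cross-section.
Rod cross-section A_rod = π/4 × (11.4 cm)² = 102.1 cm^2
F = P × A_rod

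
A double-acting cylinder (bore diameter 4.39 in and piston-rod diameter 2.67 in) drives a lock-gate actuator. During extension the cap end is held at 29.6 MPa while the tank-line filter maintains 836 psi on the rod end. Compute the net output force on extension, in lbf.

F ≈ 57000 lbf

Cap-side area A_cap = π/4 × (4.39 in)² = 15.14 in^2
Rod-side annular area A_ann = π/4 × (4.39² − 2.67²) = 9.537 in^2
Net thrust = P_cap·A_cap − P_rod·A_ann = 64980 lbf − 7973 lbf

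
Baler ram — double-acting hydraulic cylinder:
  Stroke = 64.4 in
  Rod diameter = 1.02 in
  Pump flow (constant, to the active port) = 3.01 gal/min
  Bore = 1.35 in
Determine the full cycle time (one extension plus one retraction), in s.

Cap-side area A_cap = π/4 × (1.35 in)² = 1.431 in^2
Rod-side annular area A_ann = π/4 × (1.35² − 1.02²) = 0.6143 in^2
t_ext = A_cap·L/Q = 7.955 s
t_ret = A_ann·L/Q = 3.414 s
t_cycle = t_ext + t_ret

t ≈ 11.4 s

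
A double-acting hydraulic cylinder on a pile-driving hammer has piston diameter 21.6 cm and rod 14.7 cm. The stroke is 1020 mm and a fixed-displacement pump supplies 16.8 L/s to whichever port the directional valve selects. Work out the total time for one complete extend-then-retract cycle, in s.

Cap-side area A_cap = π/4 × (21.6 cm)² = 366.4 cm^2
Rod-side annular area A_ann = π/4 × (21.6² − 14.7²) = 196.7 cm^2
t_ext = A_cap·L/Q = 2.225 s
t_ret = A_ann·L/Q = 1.194 s
t_cycle = t_ext + t_ret

t ≈ 3.42 s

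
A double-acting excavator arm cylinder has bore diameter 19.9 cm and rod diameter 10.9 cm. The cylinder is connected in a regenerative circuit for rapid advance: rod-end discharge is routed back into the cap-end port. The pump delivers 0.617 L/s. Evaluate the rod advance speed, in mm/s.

v ≈ 66.1 mm/s

In regeneration the rod-end outflow joins the pump flow into the cap end, so the net volume the pump must supply per unit advance equals the rod cross-section area.
Rod cross-section A_rod = π/4 × (10.9 cm)² = 93.31 cm^2
v = Q_pump / A_rod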